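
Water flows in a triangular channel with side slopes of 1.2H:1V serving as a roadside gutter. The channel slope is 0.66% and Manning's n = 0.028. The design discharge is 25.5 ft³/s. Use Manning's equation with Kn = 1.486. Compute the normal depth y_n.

y_n = 2.31 ft

Manning's equation rearranged: A R^(2/3) = nQ / (1.486·√S) = 0.028 × 25.5 / (1.486 × √0.0066) = 5.914.
At y = 1.72 ft: A R^(2/3) = 2.693 — low.
At y = 2.31 ft: A R^(2/3) = 5.913 — close enough.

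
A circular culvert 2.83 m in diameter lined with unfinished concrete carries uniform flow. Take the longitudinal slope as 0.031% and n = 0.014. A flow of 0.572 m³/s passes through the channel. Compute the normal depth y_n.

y_n = 0.577 m

Manning's equation rearranged: A R^(2/3) = nQ / (1·√S) = 0.014 × 0.572 / (√0.00031) = 0.4548.
At y = 0.701 m: A R^(2/3) = 0.6717 — high.
At y = 0.508 m: A R^(2/3) = 0.351 — low.
At y = 0.577 m: A R^(2/3) = 0.4547 — ≈ 0.4548.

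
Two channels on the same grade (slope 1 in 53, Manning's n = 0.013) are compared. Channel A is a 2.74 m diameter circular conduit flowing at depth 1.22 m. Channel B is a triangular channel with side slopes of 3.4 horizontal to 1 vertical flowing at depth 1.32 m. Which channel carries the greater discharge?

channel B

Channel A: For a circular section of diameter D = 2.74 m at depth y = 1.22 m, the central angle is θ = 2 arccos(1 − 2y/D) = 2.922 rad. Then A = (D²/8)(θ − sin θ) = 2.538 m² and P = Dθ/2 = 4.003 m. Hydraulic radius R = A/P = 2.538/4.003 = 0.634 m. Q_A = (1/0.013)·2.538·0.634^(2/3)·√0.01887 = 19.79 m³/s.
Channel B: For a triangular section with side slope z = 3.4: A = zy² = 3.4×1.32² = 5.924 m²; P = 2y√(1+z²) = 2×1.32×3.544 = 9.356 m. Hydraulic radius R = A/P = 5.924/9.356 = 0.6332 m. Q_B = (1/0.013)·5.924·0.6332^(2/3)·√0.01887 = 46.16 m³/s.
Q_A = 19.79 m³/s vs Q_B = 46.16 m³/s, so channel B carries more.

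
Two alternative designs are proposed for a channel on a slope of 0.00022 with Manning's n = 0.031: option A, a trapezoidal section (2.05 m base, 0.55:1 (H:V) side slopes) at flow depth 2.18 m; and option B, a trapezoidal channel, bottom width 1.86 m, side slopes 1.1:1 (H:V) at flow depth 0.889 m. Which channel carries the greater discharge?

Channel A: With bottom width b = 2.05 m and side slope z = 0.55: A = (b + zy)y = (2.05 + 0.55×2.18)×2.18 = 7.083 m²; P = b + 2y√(1+z²) = 2.05 + 2×2.18×1.141 = 7.026 m. Hydraulic radius R = A/P = 7.083/7.026 = 1.008 m. Q_A = (1/0.031)·7.083·1.008^(2/3)·√0.00022 = 3.407 m³/s.
Channel B: With bottom width b = 1.86 m and side slope z = 1.1: A = (b + zy)y = (1.86 + 1.1×0.889)×0.889 = 2.523 m²; P = b + 2y√(1+z²) = 1.86 + 2×0.889×1.487 = 4.503 m. Hydraulic radius R = A/P = 2.523/4.503 = 0.5602 m. Q_B = (1/0.031)·2.523·0.5602^(2/3)·√0.00022 = 0.8204 m³/s.
Q_A = 3.407 m³/s vs Q_B = 0.8204 m³/s, so channel A carries more.

channel A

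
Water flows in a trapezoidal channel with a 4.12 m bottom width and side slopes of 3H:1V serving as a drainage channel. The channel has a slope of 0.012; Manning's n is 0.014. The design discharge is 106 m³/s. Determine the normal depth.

y_n = 1.56 m

Manning's equation rearranged: A R^(2/3) = nQ / (1·√S) = 0.014 × 106 / (√0.012) = 13.55.
Trying y = 1.88 m: A R^(2/3) = 20.09 — too large.
Trying y = 1.24 m: A R^(2/3) = 8.466 — too small.
Trying y = 1.56 m: A R^(2/3) = 13.56 — ≈ 13.55.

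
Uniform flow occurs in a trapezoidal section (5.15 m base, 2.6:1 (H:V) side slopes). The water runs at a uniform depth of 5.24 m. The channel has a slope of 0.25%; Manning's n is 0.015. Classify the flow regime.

supercritical

With bottom width b = 5.15 m and side slope z = 2.6: A = (b + zy)y = (5.15 + 2.6×5.24)×5.24 = 98.38 m²; P = b + 2y√(1+z²) = 5.15 + 2×5.24×2.786 = 34.34 m.
Hydraulic radius R = A/P = 98.38/34.34 = 2.864 m.
V = (1/n) R^(2/3) √S = (1/0.015) × 2.864^(2/3) × √0.0025 = 6.723 m/s. Hydraulic depth D_h = A/T = 98.38/32.4 = 3.036 m.
Froude number Fr = V/√(g·D_h) = 6.723/√(9.81×3.036) = 1.23, which is greater than 1, so the flow is supercritical.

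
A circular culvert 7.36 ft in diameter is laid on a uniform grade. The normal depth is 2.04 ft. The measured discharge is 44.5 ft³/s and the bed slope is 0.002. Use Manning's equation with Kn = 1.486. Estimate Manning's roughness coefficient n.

For a circular section of diameter D = 7.36 ft at depth y = 2.04 ft, the central angle is θ = 2 arccos(1 − 2y/D) = 2.218 rad. Then A = (D²/8)(θ − sin θ) = 9.614 ft² and P = Dθ/2 = 8.161 ft.
Hydraulic radius R = A/P = 9.614/8.161 = 1.178 ft.
Rearranging Manning's equation: n = (1.486/Q) A R^(2/3) S^(1/2) = (1.486/44.5) × 9.614 × 1.178^(2/3) × √0.002 = 0.016.

n = 0.016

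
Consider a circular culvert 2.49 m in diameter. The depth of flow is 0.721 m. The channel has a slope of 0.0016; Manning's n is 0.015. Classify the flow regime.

For a circular section of diameter D = 2.49 m at depth y = 0.721 m, the central angle is θ = 2 arccos(1 − 2y/D) = 2.273 rad. Then A = (D²/8)(θ − sin θ) = 1.17 m² and P = Dθ/2 = 2.83 m.
Hydraulic radius R = A/P = 1.17/2.83 = 0.4134 m.
V = (1/n) R^(2/3) √S = (1/0.015) × 0.4134^(2/3) × √0.0016 = 1.48 m/s. Hydraulic depth D_h = A/T = 1.17/2.259 = 0.5178 m.
Froude number Fr = V/√(g·D_h) = 1.48/√(9.81×0.5178) = 0.657, which is less than 1, so the flow is subcritical.

subcritical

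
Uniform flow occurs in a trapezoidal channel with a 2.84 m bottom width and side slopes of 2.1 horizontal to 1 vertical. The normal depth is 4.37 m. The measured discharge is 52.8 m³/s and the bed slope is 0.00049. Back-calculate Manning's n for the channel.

n = 0.038

With bottom width b = 2.84 m and side slope z = 2.1: A = (b + zy)y = (2.84 + 2.1×4.37)×4.37 = 52.51 m²; P = b + 2y√(1+z²) = 2.84 + 2×4.37×2.326 = 23.17 m.
Hydraulic radius R = A/P = 52.51/23.17 = 2.267 m.
Rearranging Manning's equation: n = (1/Q) A R^(2/3) S^(1/2) = (1/52.8) × 52.51 × 2.267^(2/3) × √0.00049 = 0.038.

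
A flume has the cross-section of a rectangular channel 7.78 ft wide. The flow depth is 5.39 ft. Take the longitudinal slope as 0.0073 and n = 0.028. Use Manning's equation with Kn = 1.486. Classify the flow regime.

Flow area A = b·y = 7.78 × 5.39 = 41.93 ft². Wetted perimeter P = b + 2y = 7.78 + 2×5.39 = 18.56 ft.
Hydraulic radius R = A/P = 41.93/18.56 = 2.259 ft.
V = (1.486/n) R^(2/3) √S = (1.486/0.028) × 2.259^(2/3) × √0.0073 = 7.808 ft/s. Hydraulic depth D_h = A/T = 41.93/7.78 = 5.39 ft.
Froude number Fr = V/√(g·D_h) = 7.808/√(32.2×5.39) = 0.593, which is less than 1, so the flow is subcritical.

subcritical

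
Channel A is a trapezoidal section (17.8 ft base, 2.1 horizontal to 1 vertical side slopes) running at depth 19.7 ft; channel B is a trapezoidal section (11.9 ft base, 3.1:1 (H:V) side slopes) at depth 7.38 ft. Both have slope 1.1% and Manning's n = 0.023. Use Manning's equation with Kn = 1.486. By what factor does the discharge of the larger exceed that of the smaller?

Channel A: With bottom width b = 17.8 ft and side slope z = 2.1: A = (b + zy)y = (17.8 + 2.1×19.7)×19.7 = 1166 ft²; P = b + 2y√(1+z²) = 17.8 + 2×19.7×2.326 = 109.4 ft. Hydraulic radius R = A/P = 1166/109.4 = 10.65 ft. Q_A = (1.486/0.023)·1166·10.65^(2/3)·√0.011 = 38240 ft³/s.
Channel B: With bottom width b = 11.9 ft and side slope z = 3.1: A = (b + zy)y = (11.9 + 3.1×7.38)×7.38 = 256.7 ft²; P = b + 2y√(1+z²) = 11.9 + 2×7.38×3.257 = 59.98 ft. Hydraulic radius R = A/P = 256.7/59.98 = 4.279 ft. Q_B = (1.486/0.023)·256.7·4.279^(2/3)·√0.011 = 4584 ft³/s.
The larger discharge is 38240 ft³/s and the smaller is 4584 ft³/s; the ratio is 8.34.

8.34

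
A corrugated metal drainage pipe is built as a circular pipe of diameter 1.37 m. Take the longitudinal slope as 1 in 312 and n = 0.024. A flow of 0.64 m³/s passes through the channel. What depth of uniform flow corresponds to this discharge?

y_n = 0.582 m

Manning's equation rearranged: A R^(2/3) = nQ / (1·√S) = 0.024 × 0.64 / (√0.003205) = 0.2713.
Trying y = 0.709 m: A R^(2/3) = 0.3824 — over.
Trying y = 0.47 m: A R^(2/3) = 0.1827 — short.
Trying y = 0.582 m: A R^(2/3) = 0.2712 — ≈ 0.2713.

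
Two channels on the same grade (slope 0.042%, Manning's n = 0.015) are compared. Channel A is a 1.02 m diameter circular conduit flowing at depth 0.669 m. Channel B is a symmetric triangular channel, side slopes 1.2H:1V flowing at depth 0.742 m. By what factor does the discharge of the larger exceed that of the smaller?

1.14

Channel A: For a circular section of diameter D = 1.02 m at depth y = 0.669 m, the central angle is θ = 2 arccos(1 − 2y/D) = 3.776 rad. Then A = (D²/8)(θ − sin θ) = 0.5681 m² and P = Dθ/2 = 1.926 m. Hydraulic radius R = A/P = 0.5681/1.926 = 0.295 m. Q_A = (1/0.015)·0.5681·0.295^(2/3)·√0.00042 = 0.344 m³/s.
Channel B: For a triangular section with side slope z = 1.2: A = zy² = 1.2×0.742² = 0.6607 m²; P = 2y√(1+z²) = 2×0.742×1.562 = 2.318 m. Hydraulic radius R = A/P = 0.6607/2.318 = 0.285 m. Q_B = (1/0.015)·0.6607·0.285^(2/3)·√0.00042 = 0.3909 m³/s.
The larger discharge is 0.3909 m³/s and the smaller is 0.344 m³/s; the ratio is 1.14.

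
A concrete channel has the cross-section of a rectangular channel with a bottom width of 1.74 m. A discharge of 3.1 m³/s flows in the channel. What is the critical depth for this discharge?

For a rectangular channel, critical depth y_c = (q²/g)^(1/3) where q = Q/b = 3.1/1.74 = 1.782 m²/s.
So y_c = (1.782²/9.81)^(1/3) = 0.687 m.

y_c = 0.687 m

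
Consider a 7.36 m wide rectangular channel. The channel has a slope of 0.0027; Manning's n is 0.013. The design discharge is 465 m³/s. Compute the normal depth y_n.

Manning's equation rearranged: A R^(2/3) = nQ / (1·√S) = 0.013 × 465 / (√0.0027) = 116.3.
Try y = 6.39 m: A R^(2/3) = 82.78 — too small.
Try y = 9.33 m: A R^(2/3) = 131.1 — too large.
Try y = 8.44 m: A R^(2/3) = 116.3 — close enough.

y_n = 8.44 m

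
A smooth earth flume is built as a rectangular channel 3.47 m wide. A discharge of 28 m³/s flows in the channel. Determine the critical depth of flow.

For a rectangular channel, critical depth y_c = (q²/g)^(1/3) where q = Q/b = 28/3.47 = 8.069 m²/s.
So y_c = (8.069²/9.81)^(1/3) = 1.88 m.

y_c = 1.88 m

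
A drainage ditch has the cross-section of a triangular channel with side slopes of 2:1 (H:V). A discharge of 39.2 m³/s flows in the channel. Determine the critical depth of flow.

y_c = 2.39 m

At critical depth, Q² T / (g A³) = 1, i.e. A³/T = Q²/g = 39.2²/9.81 = 156.6.
At y = 1.78 m: A³/T = 35.74 — low.
At y = 2.65 m: A³/T = 261.4 — high.
At y = 2.39 m: A³/T = 156 — ≈ 156.6.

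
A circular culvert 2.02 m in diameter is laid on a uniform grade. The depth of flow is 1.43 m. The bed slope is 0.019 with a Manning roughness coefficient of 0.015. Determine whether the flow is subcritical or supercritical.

supercritical

For a circular section of diameter D = 2.02 m at depth y = 1.43 m, the central angle is θ = 2 arccos(1 − 2y/D) = 3.999 rad. Then A = (D²/8)(θ − sin θ) = 2.426 m² and P = Dθ/2 = 4.039 m.
Hydraulic radius R = A/P = 2.426/4.039 = 0.6005 m.
V = (1/n) R^(2/3) √S = (1/0.015) × 0.6005^(2/3) × √0.019 = 6.541 m/s. Hydraulic depth D_h = A/T = 2.426/1.837 = 1.32 m.
Froude number Fr = V/√(g·D_h) = 6.541/√(9.81×1.32) = 1.82, which is greater than 1, so the flow is supercritical.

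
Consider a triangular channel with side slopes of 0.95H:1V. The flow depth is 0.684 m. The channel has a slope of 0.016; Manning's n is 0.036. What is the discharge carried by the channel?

Q = 0.596 m³/s

For a triangular section with side slope z = 0.95: A = zy² = 0.95×0.684² = 0.4445 m²; P = 2y√(1+z²) = 2×0.684×1.379 = 1.887 m.
Hydraulic radius R = A/P = 0.4445/1.887 = 0.2356 m.
Manning's equation: Q = (1/n) A R^(2/3) S^(1/2) = (1/0.036) × 0.4445 × 0.2356^(2/3) × 0.016^(1/2) = 0.596 m³/s.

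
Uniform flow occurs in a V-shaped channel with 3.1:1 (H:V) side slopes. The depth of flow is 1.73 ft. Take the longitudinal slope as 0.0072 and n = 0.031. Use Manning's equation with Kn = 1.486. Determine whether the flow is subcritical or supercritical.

For a triangular section with side slope z = 3.1: A = zy² = 3.1×1.73² = 9.278 ft²; P = 2y√(1+z²) = 2×1.73×3.257 = 11.27 ft.
Hydraulic radius R = A/P = 9.278/11.27 = 0.8232 ft.
V = (1.486/n) R^(2/3) √S = (1.486/0.031) × 0.8232^(2/3) × √0.0072 = 3.573 ft/s. Hydraulic depth D_h = A/T = 9.278/10.73 = 0.865 ft.
Froude number Fr = V/√(g·D_h) = 3.573/√(32.2×0.865) = 0.677, which is less than 1, so the flow is subcritical.

subcritical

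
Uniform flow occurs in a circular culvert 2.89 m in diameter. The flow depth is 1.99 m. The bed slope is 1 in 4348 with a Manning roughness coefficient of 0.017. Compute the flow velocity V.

For a circular section of diameter D = 2.89 m at depth y = 1.99 m, the central angle is θ = 2 arccos(1 − 2y/D) = 3.915 rad. Then A = (D²/8)(θ − sin θ) = 4.817 m² and P = Dθ/2 = 5.657 m.
Hydraulic radius R = A/P = 4.817/5.657 = 0.8514 m.
From Manning's equation, V = (1/n) R^(2/3) S^(1/2) = (1/0.017) × 0.8514^(2/3) × 0.00023^(1/2) = 0.801 m/s.

V = 0.801 m/s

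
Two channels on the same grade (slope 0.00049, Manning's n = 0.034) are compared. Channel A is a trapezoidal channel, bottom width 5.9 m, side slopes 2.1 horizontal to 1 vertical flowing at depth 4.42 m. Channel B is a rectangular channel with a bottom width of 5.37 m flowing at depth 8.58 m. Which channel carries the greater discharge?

channel A

Channel A: With bottom width b = 5.9 m and side slope z = 2.1: A = (b + zy)y = (5.9 + 2.1×4.42)×4.42 = 67.1 m²; P = b + 2y√(1+z²) = 5.9 + 2×4.42×2.326 = 26.46 m. Hydraulic radius R = A/P = 67.1/26.46 = 2.536 m. Q_A = (1/0.034)·67.1·2.536^(2/3)·√0.00049 = 81.25 m³/s.
Channel B: Flow area A = b·y = 5.37 × 8.58 = 46.07 m². Wetted perimeter P = b + 2y = 5.37 + 2×8.58 = 22.53 m. Hydraulic radius R = A/P = 46.07/22.53 = 2.045 m. Q_B = (1/0.034)·46.07·2.045^(2/3)·√0.00049 = 48.33 m³/s.
Q_A = 81.25 m³/s vs Q_B = 48.33 m³/s, so channel A carries more.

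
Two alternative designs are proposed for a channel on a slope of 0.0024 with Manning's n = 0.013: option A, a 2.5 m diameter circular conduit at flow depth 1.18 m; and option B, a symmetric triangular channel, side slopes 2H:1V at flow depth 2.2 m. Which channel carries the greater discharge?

Channel A: For a circular section of diameter D = 2.5 m at depth y = 1.18 m, the central angle is θ = 2 arccos(1 − 2y/D) = 3.03 rad. Then A = (D²/8)(θ − sin θ) = 2.279 m² and P = Dθ/2 = 3.787 m. Hydraulic radius R = A/P = 2.279/3.787 = 0.6019 m. Q_A = (1/0.013)·2.279·0.6019^(2/3)·√0.0024 = 6.124 m³/s.
Channel B: For a triangular section with side slope z = 2: A = zy² = 2×2.2² = 9.68 m²; P = 2y√(1+z²) = 2×2.2×2.236 = 9.839 m. Hydraulic radius R = A/P = 9.68/9.839 = 0.9839 m. Q_B = (1/0.013)·9.68·0.9839^(2/3)·√0.0024 = 36.09 m³/s.
Q_A = 6.124 m³/s vs Q_B = 36.09 m³/s, so channel B carries more.

channel B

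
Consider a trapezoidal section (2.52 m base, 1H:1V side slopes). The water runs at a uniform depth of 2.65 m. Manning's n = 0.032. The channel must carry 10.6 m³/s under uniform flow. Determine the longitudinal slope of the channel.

S = 0.000404

With bottom width b = 2.52 m and side slope z = 1: A = (b + zy)y = (2.52 + 1×2.65)×2.65 = 13.7 m²; P = b + 2y√(1+z²) = 2.52 + 2×2.65×1.414 = 10.02 m.
Hydraulic radius R = A/P = 13.7/10.02 = 1.368 m.
From Manning's equation, S = [nQ / (1 A R^(2/3))]² = [0.032 × 10.6 / (1 × 13.7 × 1.368^(2/3))]² = 0.000404.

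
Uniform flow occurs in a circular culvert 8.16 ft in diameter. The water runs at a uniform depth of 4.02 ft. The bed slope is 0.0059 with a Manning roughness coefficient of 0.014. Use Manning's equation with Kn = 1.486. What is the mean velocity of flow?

For a circular section of diameter D = 8.16 ft at depth y = 4.02 ft, the central angle is θ = 2 arccos(1 − 2y/D) = 3.112 rad. Then A = (D²/8)(θ − sin θ) = 25.66 ft² and P = Dθ/2 = 12.7 ft.
Hydraulic radius R = A/P = 25.66/12.7 = 2.021 ft.
From Manning's equation, V = (1.486/n) R^(2/3) S^(1/2) = (1.486/0.014) × 2.021^(2/3) × 0.0059^(1/2) = 13 ft/s.

V = 13 ft/s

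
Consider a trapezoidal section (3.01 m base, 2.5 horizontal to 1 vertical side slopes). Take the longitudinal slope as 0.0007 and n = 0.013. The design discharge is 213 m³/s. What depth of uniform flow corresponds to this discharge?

y_n = 4.35 m

Manning's equation rearranged: A R^(2/3) = nQ / (1·√S) = 0.013 × 213 / (√0.0007) = 104.7.
Try y = 4.84 m: A R^(2/3) = 135.3 — high.
Try y = 3.18 m: A R^(2/3) = 50.25 — low.
Try y = 4.35 m: A R^(2/3) = 104.8 — matches.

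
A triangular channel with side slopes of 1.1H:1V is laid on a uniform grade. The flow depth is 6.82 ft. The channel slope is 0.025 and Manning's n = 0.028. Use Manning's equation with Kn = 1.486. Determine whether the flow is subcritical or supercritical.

For a triangular section with side slope z = 1.1: A = zy² = 1.1×6.82² = 51.16 ft²; P = 2y√(1+z²) = 2×6.82×1.487 = 20.28 ft.
Hydraulic radius R = A/P = 51.16/20.28 = 2.523 ft.
V = (1.486/n) R^(2/3) √S = (1.486/0.028) × 2.523^(2/3) × √0.025 = 15.55 ft/s. Hydraulic depth D_h = A/T = 51.16/15 = 3.41 ft.
Froude number Fr = V/√(g·D_h) = 15.55/√(32.2×3.41) = 1.48, which is greater than 1, so the flow is supercritical.

supercritical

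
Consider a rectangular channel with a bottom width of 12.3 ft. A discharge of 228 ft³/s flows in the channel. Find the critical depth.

For a rectangular channel, critical depth y_c = (q²/g)^(1/3) where q = Q/b = 228/12.3 = 18.54 ft²/s.
So y_c = (18.54²/32.2)^(1/3) = 2.2 ft.

y_c = 2.2 ft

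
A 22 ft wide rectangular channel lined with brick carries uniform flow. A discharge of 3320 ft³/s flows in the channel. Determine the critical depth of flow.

For a rectangular channel, critical depth y_c = (q²/g)^(1/3) where q = Q/b = 3320/22 = 150.9 ft²/s.
So y_c = (150.9²/32.2)^(1/3) = 8.91 ft.

y_c = 8.91 ft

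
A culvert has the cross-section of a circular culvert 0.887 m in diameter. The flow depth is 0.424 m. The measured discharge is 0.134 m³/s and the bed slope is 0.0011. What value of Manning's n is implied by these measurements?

n = 0.0259

For a circular section of diameter D = 0.887 m at depth y = 0.424 m, the central angle is θ = 2 arccos(1 − 2y/D) = 3.054 rad. Then A = (D²/8)(θ − sin θ) = 0.2917 m² and P = Dθ/2 = 1.354 m.
Hydraulic radius R = A/P = 0.2917/1.354 = 0.2154 m.
Rearranging Manning's equation: n = (1/Q) A R^(2/3) S^(1/2) = (1/0.134) × 0.2917 × 0.2154^(2/3) × √0.0011 = 0.0259.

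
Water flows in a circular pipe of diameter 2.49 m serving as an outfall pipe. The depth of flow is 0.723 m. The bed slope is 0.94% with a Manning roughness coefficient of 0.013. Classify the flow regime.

supercritical

For a circular section of diameter D = 2.49 m at depth y = 0.723 m, the central angle is θ = 2 arccos(1 − 2y/D) = 2.276 rad. Then A = (D²/8)(θ − sin θ) = 1.174 m² and P = Dθ/2 = 2.834 m.
Hydraulic radius R = A/P = 1.174/2.834 = 0.4143 m.
V = (1/n) R^(2/3) √S = (1/0.013) × 0.4143^(2/3) × √0.0094 = 4.145 m/s. Hydraulic depth D_h = A/T = 1.174/2.261 = 0.5194 m.
Froude number Fr = V/√(g·D_h) = 4.145/√(9.81×0.5194) = 1.84, which is greater than 1, so the flow is supercritical.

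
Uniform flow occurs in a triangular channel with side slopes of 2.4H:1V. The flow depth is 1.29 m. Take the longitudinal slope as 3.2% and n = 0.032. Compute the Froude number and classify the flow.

For a triangular section with side slope z = 2.4: A = zy² = 2.4×1.29² = 3.994 m²; P = 2y√(1+z²) = 2×1.29×2.6 = 6.708 m.
Hydraulic radius R = A/P = 3.994/6.708 = 0.5954 m.
V = (1/n) R^(2/3) √S = (1/0.032) × 0.5954^(2/3) × √0.032 = 3.956 m/s. Hydraulic depth D_h = A/T = 3.994/6.192 = 0.645 m.
Froude number Fr = V/√(g·D_h) = 3.956/√(9.81×0.645) = 1.57, which is greater than 1, so the flow is supercritical.

supercritical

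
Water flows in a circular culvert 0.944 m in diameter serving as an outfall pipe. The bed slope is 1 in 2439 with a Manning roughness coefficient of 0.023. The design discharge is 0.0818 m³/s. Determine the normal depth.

Manning's equation rearranged: A R^(2/3) = nQ / (1·√S) = 0.023 × 0.0818 / (√0.00041) = 0.09292.
At y = 0.329 m: A R^(2/3) = 0.06972 — low.
At y = 0.384 m: A R^(2/3) = 0.09288 — close enough.

y_n = 0.384 m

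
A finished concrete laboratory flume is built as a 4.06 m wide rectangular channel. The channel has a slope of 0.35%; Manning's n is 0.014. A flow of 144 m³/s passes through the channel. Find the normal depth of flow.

y_n = 6.31 m

Manning's equation rearranged: A R^(2/3) = nQ / (1·√S) = 0.014 × 144 / (√0.0035) = 34.08.
Trying y = 7.09 m: A R^(2/3) = 39.02 — too large.
Trying y = 4.38 m: A R^(2/3) = 22.12 — too small.
Trying y = 6.31 m: A R^(2/3) = 34.1 — matches.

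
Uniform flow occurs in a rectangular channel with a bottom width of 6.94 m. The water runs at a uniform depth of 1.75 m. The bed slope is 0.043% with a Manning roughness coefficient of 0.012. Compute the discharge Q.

Flow area A = b·y = 6.94 × 1.75 = 12.15 m². Wetted perimeter P = b + 2y = 6.94 + 2×1.75 = 10.44 m.
Hydraulic radius R = A/P = 12.15/10.44 = 1.163 m.
Manning's equation: Q = (1/n) A R^(2/3) S^(1/2) = (1/0.012) × 12.15 × 1.163^(2/3) × 0.00043^(1/2) = 23.2 m³/s.

Q = 23.2 m³/s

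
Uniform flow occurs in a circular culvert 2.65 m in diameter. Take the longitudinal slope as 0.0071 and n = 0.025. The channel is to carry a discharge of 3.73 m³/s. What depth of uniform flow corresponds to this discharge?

y_n = 0.93 m

Manning's equation rearranged: A R^(2/3) = nQ / (1·√S) = 0.025 × 3.73 / (√0.0071) = 1.107.
Trying y = 0.789 m: A R^(2/3) = 0.8089 — short.
Trying y = 1.03 m: A R^(2/3) = 1.34 — over.
Trying y = 0.93 m: A R^(2/3) = 1.108 — ≈ 1.107.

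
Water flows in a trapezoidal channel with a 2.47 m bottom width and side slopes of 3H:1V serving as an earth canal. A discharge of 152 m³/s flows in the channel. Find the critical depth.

y_c = 3.11 m

At critical depth, Q² T / (g A³) = 1, i.e. A³/T = Q²/g = 152²/9.81 = 2355.
Try y = 2.31 m: A³/T = 627 — short.
Try y = 3.11 m: A³/T = 2339 — ≈ 2355.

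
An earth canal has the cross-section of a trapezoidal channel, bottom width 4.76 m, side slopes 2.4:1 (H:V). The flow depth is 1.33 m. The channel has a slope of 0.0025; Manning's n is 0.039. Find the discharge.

With bottom width b = 4.76 m and side slope z = 2.4: A = (b + zy)y = (4.76 + 2.4×1.33)×1.33 = 10.58 m²; P = b + 2y√(1+z²) = 4.76 + 2×1.33×2.6 = 11.68 m.
Hydraulic radius R = A/P = 10.58/11.68 = 0.9058 m.
Manning's equation: Q = (1/n) A R^(2/3) S^(1/2) = (1/0.039) × 10.58 × 0.9058^(2/3) × 0.0025^(1/2) = 12.7 m³/s.

Q = 12.7 m³/s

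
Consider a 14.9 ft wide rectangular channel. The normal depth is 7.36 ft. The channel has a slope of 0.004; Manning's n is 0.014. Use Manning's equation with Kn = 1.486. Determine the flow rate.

Flow area A = b·y = 14.9 × 7.36 = 109.7 ft². Wetted perimeter P = b + 2y = 14.9 + 2×7.36 = 29.62 ft.
Hydraulic radius R = A/P = 109.7/29.62 = 3.702 ft.
Manning's equation: Q = (1.486/n) A R^(2/3) S^(1/2) = (1.486/0.014) × 109.7 × 3.702^(2/3) × 0.004^(1/2) = 1760 ft³/s.

Q = 1760 ft³/s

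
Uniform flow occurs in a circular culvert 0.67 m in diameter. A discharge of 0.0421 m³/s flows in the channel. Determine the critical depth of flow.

y_c = 0.125 m

At critical depth, Q² T / (g A³) = 1, i.e. A³/T = Q²/g = 0.0421²/9.81 = 0.0001807.
Try y = 0.153 m: A³/T = 0.0003964 — too large.
Try y = 0.101 m: A³/T = 0.00007773 — too small.
Try y = 0.125 m: A³/T = 0.0001797 — matches.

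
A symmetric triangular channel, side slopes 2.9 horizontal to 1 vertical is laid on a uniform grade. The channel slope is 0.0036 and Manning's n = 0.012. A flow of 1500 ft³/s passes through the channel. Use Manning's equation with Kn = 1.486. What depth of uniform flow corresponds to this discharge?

y_n = 5.92 ft

Manning's equation rearranged: A R^(2/3) = nQ / (1.486·√S) = 0.012 × 1500 / (1.486 × √0.0036) = 201.9.
Try y = 4.11 ft: A R^(2/3) = 76.27 — low.
Try y = 6.84 ft: A R^(2/3) = 296.7 — high.
Try y = 5.92 ft: A R^(2/3) = 201.8 — ≈ 201.9.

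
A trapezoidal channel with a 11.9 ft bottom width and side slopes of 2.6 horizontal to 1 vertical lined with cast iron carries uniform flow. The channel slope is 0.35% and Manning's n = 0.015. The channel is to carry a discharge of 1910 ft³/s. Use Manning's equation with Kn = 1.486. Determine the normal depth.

y_n = 5.51 ft

Manning's equation rearranged: A R^(2/3) = nQ / (1.486·√S) = 0.015 × 1910 / (1.486 × √0.0035) = 325.9.
Trying y = 6.51 ft: A R^(2/3) = 464.6 — high.
Trying y = 4.61 ft: A R^(2/3) = 225.5 — low.
Trying y = 5.51 ft: A R^(2/3) = 326.2 — close enough.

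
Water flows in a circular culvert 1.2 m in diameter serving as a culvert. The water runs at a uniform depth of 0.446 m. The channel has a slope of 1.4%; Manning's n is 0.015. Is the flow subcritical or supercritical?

supercritical

For a circular section of diameter D = 1.2 m at depth y = 0.446 m, the central angle is θ = 2 arccos(1 − 2y/D) = 2.622 rad. Then A = (D²/8)(θ − sin θ) = 0.3827 m² and P = Dθ/2 = 1.573 m.
Hydraulic radius R = A/P = 0.3827/1.573 = 0.2432 m.
V = (1/n) R^(2/3) √S = (1/0.015) × 0.2432^(2/3) × √0.014 = 3.074 m/s. Hydraulic depth D_h = A/T = 0.3827/1.16 = 0.33 m.
Froude number Fr = V/√(g·D_h) = 3.074/√(9.81×0.33) = 1.71, which is greater than 1, so the flow is supercritical.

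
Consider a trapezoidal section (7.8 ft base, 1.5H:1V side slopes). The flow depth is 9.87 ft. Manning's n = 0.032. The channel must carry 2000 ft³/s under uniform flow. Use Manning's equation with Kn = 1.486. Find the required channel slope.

With bottom width b = 7.8 ft and side slope z = 1.5: A = (b + zy)y = (7.8 + 1.5×9.87)×9.87 = 223.1 ft²; P = b + 2y√(1+z²) = 7.8 + 2×9.87×1.803 = 43.39 ft.
Hydraulic radius R = A/P = 223.1/43.39 = 5.142 ft.
From Manning's equation, S = [nQ / (1.486 A R^(2/3))]² = [0.032 × 2000 / (1.486 × 223.1 × 5.142^(2/3))]² = 0.0042.

S = 0.0042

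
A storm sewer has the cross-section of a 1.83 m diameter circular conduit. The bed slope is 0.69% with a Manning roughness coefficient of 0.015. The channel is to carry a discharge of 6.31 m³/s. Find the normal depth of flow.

y_n = 1.16 m

Manning's equation rearranged: A R^(2/3) = nQ / (1·√S) = 0.015 × 6.31 / (√0.0069) = 1.139.
Try y = 1.39 m: A R^(2/3) = 1.445 — too large.
Try y = 1.01 m: A R^(2/3) = 0.9198 — too small.
Try y = 1.16 m: A R^(2/3) = 1.139 — matches.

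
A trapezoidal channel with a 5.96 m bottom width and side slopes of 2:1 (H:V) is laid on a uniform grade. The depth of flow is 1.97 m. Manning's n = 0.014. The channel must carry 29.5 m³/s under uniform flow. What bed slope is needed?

With bottom width b = 5.96 m and side slope z = 2: A = (b + zy)y = (5.96 + 2×1.97)×1.97 = 19.5 m²; P = b + 2y√(1+z²) = 5.96 + 2×1.97×2.236 = 14.77 m.
Hydraulic radius R = A/P = 19.5/14.77 = 1.32 m.
From Manning's equation, S = [nQ / (1 A R^(2/3))]² = [0.014 × 29.5 / (1 × 19.5 × 1.32^(2/3))]² = 0.00031.

S = 0.00031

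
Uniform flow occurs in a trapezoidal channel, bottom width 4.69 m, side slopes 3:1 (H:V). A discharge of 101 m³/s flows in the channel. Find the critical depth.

y_c = 2.31 m

At critical depth, Q² T / (g A³) = 1, i.e. A³/T = Q²/g = 101²/9.81 = 1040.
At y = 2.76 m: A³/T = 2159 — high.
At y = 1.6 m: A³/T = 245 — low.
At y = 2.31 m: A³/T = 1043 — matches.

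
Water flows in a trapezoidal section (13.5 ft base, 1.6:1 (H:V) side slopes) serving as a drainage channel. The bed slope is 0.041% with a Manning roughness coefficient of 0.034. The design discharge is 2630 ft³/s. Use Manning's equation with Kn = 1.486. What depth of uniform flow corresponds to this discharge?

y_n = 17 ft

Manning's equation rearranged: A R^(2/3) = nQ / (1.486·√S) = 0.034 × 2630 / (1.486 × √0.00041) = 2972.
Trying y = 14 ft: A R^(2/3) = 1939 — short.
Trying y = 19.3 ft: A R^(2/3) = 3955 — over.
Trying y = 17 ft: A R^(2/3) = 2974 — close enough.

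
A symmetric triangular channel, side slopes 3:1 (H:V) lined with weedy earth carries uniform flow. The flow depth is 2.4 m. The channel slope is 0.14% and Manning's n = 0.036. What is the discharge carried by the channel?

Q = 19.6 m³/s

For a triangular section with side slope z = 3: A = zy² = 3×2.4² = 17.28 m²; P = 2y√(1+z²) = 2×2.4×3.162 = 15.18 m.
Hydraulic radius R = A/P = 17.28/15.18 = 1.138 m.
Manning's equation: Q = (1/n) A R^(2/3) S^(1/2) = (1/0.036) × 17.28 × 1.138^(2/3) × 0.0014^(1/2) = 19.6 m³/s.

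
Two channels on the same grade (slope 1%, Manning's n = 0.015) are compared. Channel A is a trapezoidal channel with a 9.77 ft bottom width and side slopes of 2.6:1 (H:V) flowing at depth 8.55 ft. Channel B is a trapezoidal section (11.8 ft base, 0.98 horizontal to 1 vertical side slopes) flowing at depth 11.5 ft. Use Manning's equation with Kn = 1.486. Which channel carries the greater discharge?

channel B

Channel A: With bottom width b = 9.77 ft and side slope z = 2.6: A = (b + zy)y = (9.77 + 2.6×8.55)×8.55 = 273.6 ft²; P = b + 2y√(1+z²) = 9.77 + 2×8.55×2.786 = 57.41 ft. Hydraulic radius R = A/P = 273.6/57.41 = 4.766 ft. Q_A = (1.486/0.015)·273.6·4.766^(2/3)·√0.01 = 7676 ft³/s.
Channel B: With bottom width b = 11.8 ft and side slope z = 0.98: A = (b + zy)y = (11.8 + 0.98×11.5)×11.5 = 265.3 ft²; P = b + 2y√(1+z²) = 11.8 + 2×11.5×1.4 = 44 ft. Hydraulic radius R = A/P = 265.3/44 = 6.029 ft. Q_B = (1.486/0.015)·265.3·6.029^(2/3)·√0.01 = 8707 ft³/s.
Q_A = 7676 ft³/s vs Q_B = 8707 ft³/s, so channel B carries more.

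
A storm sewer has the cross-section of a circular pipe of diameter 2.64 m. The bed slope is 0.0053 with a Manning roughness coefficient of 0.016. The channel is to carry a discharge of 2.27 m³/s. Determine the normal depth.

y_n = 0.618 m

Manning's equation rearranged: A R^(2/3) = nQ / (1·√S) = 0.016 × 2.27 / (√0.0053) = 0.4989.
Try y = 0.454 m: A R^(2/3) = 0.2672 — low.
Try y = 0.718 m: A R^(2/3) = 0.6712 — high.
Try y = 0.618 m: A R^(2/3) = 0.4987 — matches.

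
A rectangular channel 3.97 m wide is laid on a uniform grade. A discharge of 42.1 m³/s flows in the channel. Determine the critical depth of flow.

For a rectangular channel, critical depth y_c = (q²/g)^(1/3) where q = Q/b = 42.1/3.97 = 10.6 m²/s.
So y_c = (10.6²/9.81)^(1/3) = 2.25 m.

y_c = 2.25 m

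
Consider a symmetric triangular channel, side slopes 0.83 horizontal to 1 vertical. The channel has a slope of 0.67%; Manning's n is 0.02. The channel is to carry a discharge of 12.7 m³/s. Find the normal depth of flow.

Manning's equation rearranged: A R^(2/3) = nQ / (1·√S) = 0.02 × 12.7 / (√0.0067) = 3.103.
Try y = 1.57 m: A R^(2/3) = 1.291 — short.
Try y = 2.37 m: A R^(2/3) = 3.872 — over.
Try y = 2.18 m: A R^(2/3) = 3.098 — ≈ 3.103.

y_n = 2.18 m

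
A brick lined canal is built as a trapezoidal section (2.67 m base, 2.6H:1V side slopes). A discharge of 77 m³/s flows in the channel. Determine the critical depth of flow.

At critical depth, Q² T / (g A³) = 1, i.e. A³/T = Q²/g = 77²/9.81 = 604.4.
Trying y = 1.85 m: A³/T = 215.6 — short.
Trying y = 2.36 m: A³/T = 600.7 — ≈ 604.4.

y_c = 2.36 m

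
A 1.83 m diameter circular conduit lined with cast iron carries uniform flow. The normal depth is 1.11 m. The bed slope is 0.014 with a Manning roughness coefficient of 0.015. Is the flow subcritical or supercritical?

For a circular section of diameter D = 1.83 m at depth y = 1.11 m, the central angle is θ = 2 arccos(1 − 2y/D) = 3.571 rad. Then A = (D²/8)(θ − sin θ) = 1.669 m² and P = Dθ/2 = 3.268 m.
Hydraulic radius R = A/P = 1.669/3.268 = 0.5109 m.
V = (1/n) R^(2/3) √S = (1/0.015) × 0.5109^(2/3) × √0.014 = 5.041 m/s. Hydraulic depth D_h = A/T = 1.669/1.788 = 0.9336 m.
Froude number Fr = V/√(g·D_h) = 5.041/√(9.81×0.9336) = 1.67, which is greater than 1, so the flow is supercritical.

supercritical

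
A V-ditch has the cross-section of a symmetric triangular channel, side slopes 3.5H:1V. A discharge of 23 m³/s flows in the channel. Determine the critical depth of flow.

y_c = 1.55 m

At critical depth, Q² T / (g A³) = 1, i.e. A³/T = Q²/g = 23²/9.81 = 53.92.
Try y = 1.12 m: A³/T = 10.79 — too small.
Try y = 1.55 m: A³/T = 54.8 — ≈ 53.92.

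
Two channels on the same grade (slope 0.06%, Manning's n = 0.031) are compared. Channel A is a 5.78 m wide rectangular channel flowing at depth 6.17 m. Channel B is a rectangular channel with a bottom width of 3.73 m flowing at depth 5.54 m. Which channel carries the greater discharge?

channel A

Channel A: Flow area A = b·y = 5.78 × 6.17 = 35.66 m². Wetted perimeter P = b + 2y = 5.78 + 2×6.17 = 18.12 m. Hydraulic radius R = A/P = 35.66/18.12 = 1.968 m. Q_A = (1/0.031)·35.66·1.968^(2/3)·√0.0006 = 44.26 m³/s.
Channel B: Flow area A = b·y = 3.73 × 5.54 = 20.66 m². Wetted perimeter P = b + 2y = 3.73 + 2×5.54 = 14.81 m. Hydraulic radius R = A/P = 20.66/14.81 = 1.395 m. Q_B = (1/0.031)·20.66·1.395^(2/3)·√0.0006 = 20.39 m³/s.
Q_A = 44.26 m³/s vs Q_B = 20.39 m³/s, so channel A carries more.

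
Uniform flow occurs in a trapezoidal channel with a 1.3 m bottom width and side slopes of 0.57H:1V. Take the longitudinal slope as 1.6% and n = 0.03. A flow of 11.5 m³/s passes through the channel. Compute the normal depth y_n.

Manning's equation rearranged: A R^(2/3) = nQ / (1·√S) = 0.03 × 11.5 / (√0.016) = 2.727.
Trying y = 1.24 m: A R^(2/3) = 1.768 — short.
Trying y = 1.7 m: A R^(2/3) = 3.155 — over.
Trying y = 1.57 m: A R^(2/3) = 2.72 — matches.

y_n = 1.57 m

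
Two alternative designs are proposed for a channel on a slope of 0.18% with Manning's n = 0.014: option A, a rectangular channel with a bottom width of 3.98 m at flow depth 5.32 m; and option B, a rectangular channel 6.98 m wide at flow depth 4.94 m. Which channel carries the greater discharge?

channel B

Channel A: Flow area A = b·y = 3.98 × 5.32 = 21.17 m². Wetted perimeter P = b + 2y = 3.98 + 2×5.32 = 14.62 m. Hydraulic radius R = A/P = 21.17/14.62 = 1.448 m. Q_A = (1/0.014)·21.17·1.448^(2/3)·√0.0018 = 82.14 m³/s.
Channel B: Flow area A = b·y = 6.98 × 4.94 = 34.48 m². Wetted perimeter P = b + 2y = 6.98 + 2×4.94 = 16.86 m. Hydraulic radius R = A/P = 34.48/16.86 = 2.045 m. Q_B = (1/0.014)·34.48·2.045^(2/3)·√0.0018 = 168.4 m³/s.
Q_A = 82.14 m³/s vs Q_B = 168.4 m³/s, so channel B carries more.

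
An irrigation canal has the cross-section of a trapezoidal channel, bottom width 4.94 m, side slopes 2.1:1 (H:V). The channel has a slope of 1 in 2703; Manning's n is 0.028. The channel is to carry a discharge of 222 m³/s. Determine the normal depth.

y_n = 6.97 m

Manning's equation rearranged: A R^(2/3) = nQ / (1·√S) = 0.028 × 222 / (√0.00037) = 323.2.
Try y = 5.29 m: A R^(2/3) = 171.6 — short.
Try y = 6.97 m: A R^(2/3) = 323.6 — close enough.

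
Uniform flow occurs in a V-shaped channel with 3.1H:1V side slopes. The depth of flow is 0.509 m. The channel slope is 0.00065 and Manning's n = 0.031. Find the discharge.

Q = 0.257 m³/s

For a triangular section with side slope z = 3.1: A = zy² = 3.1×0.509² = 0.8032 m²; P = 2y√(1+z²) = 2×0.509×3.257 = 3.316 m.
Hydraulic radius R = A/P = 0.8032/3.316 = 0.2422 m.
Manning's equation: Q = (1/n) A R^(2/3) S^(1/2) = (1/0.031) × 0.8032 × 0.2422^(2/3) × 0.00065^(1/2) = 0.257 m³/s.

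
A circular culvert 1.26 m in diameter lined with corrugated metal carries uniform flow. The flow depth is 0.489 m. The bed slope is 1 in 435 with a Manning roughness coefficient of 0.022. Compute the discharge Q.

For a circular section of diameter D = 1.26 m at depth y = 0.489 m, the central angle is θ = 2 arccos(1 − 2y/D) = 2.69 rad. Then A = (D²/8)(θ − sin θ) = 0.4473 m² and P = Dθ/2 = 1.695 m.
Hydraulic radius R = A/P = 0.4473/1.695 = 0.2639 m.
Manning's equation: Q = (1/n) A R^(2/3) S^(1/2) = (1/0.022) × 0.4473 × 0.2639^(2/3) × 0.002299^(1/2) = 0.401 m³/s.

Q = 0.401 m³/s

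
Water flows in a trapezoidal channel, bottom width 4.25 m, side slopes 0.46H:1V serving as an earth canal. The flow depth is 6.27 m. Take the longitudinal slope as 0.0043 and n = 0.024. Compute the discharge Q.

Q = 224 m³/s

With bottom width b = 4.25 m and side slope z = 0.46: A = (b + zy)y = (4.25 + 0.46×6.27)×6.27 = 44.73 m²; P = b + 2y√(1+z²) = 4.25 + 2×6.27×1.101 = 18.05 m.
Hydraulic radius R = A/P = 44.73/18.05 = 2.478 m.
Manning's equation: Q = (1/n) A R^(2/3) S^(1/2) = (1/0.024) × 44.73 × 2.478^(2/3) × 0.0043^(1/2) = 224 m³/s.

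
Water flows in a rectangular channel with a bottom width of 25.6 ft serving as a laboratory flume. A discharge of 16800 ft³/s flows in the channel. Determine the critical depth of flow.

For a rectangular channel, critical depth y_c = (q²/g)^(1/3) where q = Q/b = 16800/25.6 = 656.2 ft²/s.
So y_c = (656.2²/32.2)^(1/3) = 23.7 ft.

y_c = 23.7 ft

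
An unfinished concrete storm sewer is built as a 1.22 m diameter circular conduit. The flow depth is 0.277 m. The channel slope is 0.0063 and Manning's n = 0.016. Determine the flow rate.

For a circular section of diameter D = 1.22 m at depth y = 0.277 m, the central angle is θ = 2 arccos(1 − 2y/D) = 1.987 rad. Then A = (D²/8)(θ − sin θ) = 0.1994 m² and P = Dθ/2 = 1.212 m.
Hydraulic radius R = A/P = 0.1994/1.212 = 0.1646 m.
Manning's equation: Q = (1/n) A R^(2/3) S^(1/2) = (1/0.016) × 0.1994 × 0.1646^(2/3) × 0.0063^(1/2) = 0.297 m³/s.

Q = 0.297 m³/s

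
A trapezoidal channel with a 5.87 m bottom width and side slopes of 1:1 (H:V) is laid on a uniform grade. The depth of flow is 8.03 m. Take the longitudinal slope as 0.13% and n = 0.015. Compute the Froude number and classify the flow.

With bottom width b = 5.87 m and side slope z = 1: A = (b + zy)y = (5.87 + 1×8.03)×8.03 = 111.6 m²; P = b + 2y√(1+z²) = 5.87 + 2×8.03×1.414 = 28.58 m.
Hydraulic radius R = A/P = 111.6/28.58 = 3.905 m.
V = (1/n) R^(2/3) √S = (1/0.015) × 3.905^(2/3) × √0.0013 = 5.961 m/s. Hydraulic depth D_h = A/T = 111.6/21.93 = 5.09 m.
Froude number Fr = V/√(g·D_h) = 5.961/√(9.81×5.09) = 0.844, which is less than 1, so the flow is subcritical.

subcritical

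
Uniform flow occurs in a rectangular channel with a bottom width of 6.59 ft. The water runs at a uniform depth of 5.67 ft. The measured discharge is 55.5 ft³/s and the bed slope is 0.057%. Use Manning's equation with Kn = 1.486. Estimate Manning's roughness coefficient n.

Flow area A = b·y = 6.59 × 5.67 = 37.37 ft². Wetted perimeter P = b + 2y = 6.59 + 2×5.67 = 17.93 ft.
Hydraulic radius R = A/P = 37.37/17.93 = 2.084 ft.
Rearranging Manning's equation: n = (1.486/Q) A R^(2/3) S^(1/2) = (1.486/55.5) × 37.37 × 2.084^(2/3) × √0.00057 = 0.039.

n = 0.039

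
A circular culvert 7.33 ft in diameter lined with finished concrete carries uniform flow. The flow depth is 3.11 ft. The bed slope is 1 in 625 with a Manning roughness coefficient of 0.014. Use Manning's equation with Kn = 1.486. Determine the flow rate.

Q = 101 ft³/s

For a circular section of diameter D = 7.33 ft at depth y = 3.11 ft, the central angle is θ = 2 arccos(1 − 2y/D) = 2.838 rad. Then A = (D²/8)(θ − sin θ) = 17.05 ft² and P = Dθ/2 = 10.4 ft.
Hydraulic radius R = A/P = 17.05/10.4 = 1.639 ft.
Manning's equation: Q = (1.486/n) A R^(2/3) S^(1/2) = (1.486/0.014) × 17.05 × 1.639^(2/3) × 0.0016^(1/2) = 101 ft³/s.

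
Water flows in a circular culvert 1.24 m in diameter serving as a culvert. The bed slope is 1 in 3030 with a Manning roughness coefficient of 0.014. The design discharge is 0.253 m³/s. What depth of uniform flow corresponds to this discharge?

y_n = 0.508 m

Manning's equation rearranged: A R^(2/3) = nQ / (1·√S) = 0.014 × 0.253 / (√0.00033) = 0.195.
Try y = 0.56 m: A R^(2/3) = 0.2319 — too large.
Try y = 0.508 m: A R^(2/3) = 0.1947 — ≈ 0.195.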